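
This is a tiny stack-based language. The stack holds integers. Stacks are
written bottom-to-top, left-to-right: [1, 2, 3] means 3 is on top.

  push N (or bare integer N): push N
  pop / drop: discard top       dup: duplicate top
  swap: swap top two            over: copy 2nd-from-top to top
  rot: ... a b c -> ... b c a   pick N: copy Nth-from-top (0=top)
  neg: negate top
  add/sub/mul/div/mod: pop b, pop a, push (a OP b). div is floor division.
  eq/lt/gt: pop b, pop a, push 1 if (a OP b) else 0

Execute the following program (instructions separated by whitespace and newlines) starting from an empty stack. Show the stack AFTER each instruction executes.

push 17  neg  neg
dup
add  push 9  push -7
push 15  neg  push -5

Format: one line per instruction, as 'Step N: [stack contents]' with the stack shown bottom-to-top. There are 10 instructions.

Step 1: [17]
Step 2: [-17]
Step 3: [17]
Step 4: [17, 17]
Step 5: [34]
Step 6: [34, 9]
Step 7: [34, 9, -7]
Step 8: [34, 9, -7, 15]
Step 9: [34, 9, -7, -15]
Step 10: [34, 9, -7, -15, -5]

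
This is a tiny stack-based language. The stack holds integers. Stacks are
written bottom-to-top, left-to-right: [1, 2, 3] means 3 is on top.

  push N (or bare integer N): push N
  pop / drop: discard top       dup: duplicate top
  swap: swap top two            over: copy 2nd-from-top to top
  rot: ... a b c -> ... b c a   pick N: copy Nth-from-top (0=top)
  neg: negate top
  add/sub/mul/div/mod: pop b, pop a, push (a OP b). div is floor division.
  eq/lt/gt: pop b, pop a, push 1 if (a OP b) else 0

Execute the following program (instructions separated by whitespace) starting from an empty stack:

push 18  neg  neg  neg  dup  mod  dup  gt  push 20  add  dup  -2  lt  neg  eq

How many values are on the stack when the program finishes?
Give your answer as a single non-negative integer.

After 'push 18': stack = [18] (depth 1)
After 'neg': stack = [-18] (depth 1)
After 'neg': stack = [18] (depth 1)
After 'neg': stack = [-18] (depth 1)
After 'dup': stack = [-18, -18] (depth 2)
After 'mod': stack = [0] (depth 1)
After 'dup': stack = [0, 0] (depth 2)
After 'gt': stack = [0] (depth 1)
After 'push 20': stack = [0, 20] (depth 2)
After 'add': stack = [20] (depth 1)
After 'dup': stack = [20, 20] (depth 2)
After 'push -2': stack = [20, 20, -2] (depth 3)
After 'lt': stack = [20, 0] (depth 2)
After 'neg': stack = [20, 0] (depth 2)
After 'eq': stack = [0] (depth 1)

Answer: 1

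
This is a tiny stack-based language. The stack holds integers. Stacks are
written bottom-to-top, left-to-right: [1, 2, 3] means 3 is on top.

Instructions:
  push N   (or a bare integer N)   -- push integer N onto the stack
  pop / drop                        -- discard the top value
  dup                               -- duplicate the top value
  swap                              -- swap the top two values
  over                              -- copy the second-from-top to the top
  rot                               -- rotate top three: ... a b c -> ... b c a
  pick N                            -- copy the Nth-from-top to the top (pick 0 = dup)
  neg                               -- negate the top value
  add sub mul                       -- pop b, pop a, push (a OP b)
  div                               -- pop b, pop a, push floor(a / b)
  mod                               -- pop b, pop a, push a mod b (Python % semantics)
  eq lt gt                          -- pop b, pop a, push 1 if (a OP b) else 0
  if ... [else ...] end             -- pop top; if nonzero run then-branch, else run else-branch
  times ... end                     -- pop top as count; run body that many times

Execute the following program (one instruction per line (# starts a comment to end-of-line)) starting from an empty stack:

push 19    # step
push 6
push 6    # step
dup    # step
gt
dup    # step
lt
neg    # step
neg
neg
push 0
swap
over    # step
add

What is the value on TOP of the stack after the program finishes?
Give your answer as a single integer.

After 'push 19': [19]
After 'push 6': [19, 6]
After 'push 6': [19, 6, 6]
After 'dup': [19, 6, 6, 6]
After 'gt': [19, 6, 0]
After 'dup': [19, 6, 0, 0]
After 'lt': [19, 6, 0]
After 'neg': [19, 6, 0]
After 'neg': [19, 6, 0]
After 'neg': [19, 6, 0]
After 'push 0': [19, 6, 0, 0]
After 'swap': [19, 6, 0, 0]
After 'over': [19, 6, 0, 0, 0]
After 'add': [19, 6, 0, 0]

Answer: 0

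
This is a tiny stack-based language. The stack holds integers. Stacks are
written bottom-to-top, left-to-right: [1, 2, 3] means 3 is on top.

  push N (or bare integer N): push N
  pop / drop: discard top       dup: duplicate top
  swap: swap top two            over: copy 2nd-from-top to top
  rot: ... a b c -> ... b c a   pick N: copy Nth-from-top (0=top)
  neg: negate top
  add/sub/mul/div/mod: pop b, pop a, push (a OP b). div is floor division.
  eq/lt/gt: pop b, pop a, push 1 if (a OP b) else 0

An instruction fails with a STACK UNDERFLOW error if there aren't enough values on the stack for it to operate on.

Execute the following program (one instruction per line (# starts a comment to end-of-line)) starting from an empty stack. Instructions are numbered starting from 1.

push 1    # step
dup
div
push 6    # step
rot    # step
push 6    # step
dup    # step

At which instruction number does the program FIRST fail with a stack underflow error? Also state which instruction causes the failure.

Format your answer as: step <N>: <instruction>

Answer: step 5: rot

Derivation:
Step 1 ('push 1'): stack = [1], depth = 1
Step 2 ('dup'): stack = [1, 1], depth = 2
Step 3 ('div'): stack = [1], depth = 1
Step 4 ('push 6'): stack = [1, 6], depth = 2
Step 5 ('rot'): needs 3 value(s) but depth is 2 — STACK UNDERFLOW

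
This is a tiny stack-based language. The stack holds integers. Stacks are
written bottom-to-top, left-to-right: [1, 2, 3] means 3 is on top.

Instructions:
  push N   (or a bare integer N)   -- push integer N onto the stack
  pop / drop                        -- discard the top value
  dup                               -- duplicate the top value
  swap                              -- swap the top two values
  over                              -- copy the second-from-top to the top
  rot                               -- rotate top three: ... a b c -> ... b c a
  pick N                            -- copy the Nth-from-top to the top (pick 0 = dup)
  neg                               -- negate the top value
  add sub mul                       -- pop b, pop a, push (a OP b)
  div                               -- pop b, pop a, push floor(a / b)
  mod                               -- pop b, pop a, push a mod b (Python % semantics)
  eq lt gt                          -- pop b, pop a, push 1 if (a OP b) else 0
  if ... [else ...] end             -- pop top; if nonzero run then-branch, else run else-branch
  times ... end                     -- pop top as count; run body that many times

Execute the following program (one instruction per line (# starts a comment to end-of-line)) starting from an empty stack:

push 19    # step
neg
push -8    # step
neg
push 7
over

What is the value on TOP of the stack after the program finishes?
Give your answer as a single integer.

After 'push 19': [19]
After 'neg': [-19]
After 'push -8': [-19, -8]
After 'neg': [-19, 8]
After 'push 7': [-19, 8, 7]
After 'over': [-19, 8, 7, 8]

Answer: 8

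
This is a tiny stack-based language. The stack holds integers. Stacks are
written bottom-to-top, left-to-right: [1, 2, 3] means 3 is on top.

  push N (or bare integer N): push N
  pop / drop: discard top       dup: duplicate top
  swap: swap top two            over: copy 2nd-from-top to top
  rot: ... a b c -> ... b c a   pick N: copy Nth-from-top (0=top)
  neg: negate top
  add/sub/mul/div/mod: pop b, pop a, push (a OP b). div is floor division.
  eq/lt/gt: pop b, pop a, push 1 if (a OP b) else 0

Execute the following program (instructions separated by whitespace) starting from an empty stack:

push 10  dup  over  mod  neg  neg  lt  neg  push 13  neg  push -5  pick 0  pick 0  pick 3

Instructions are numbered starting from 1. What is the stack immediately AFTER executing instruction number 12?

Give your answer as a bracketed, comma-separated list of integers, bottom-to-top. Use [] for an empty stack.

Answer: [0, -13, -5, -5]

Derivation:
Step 1 ('push 10'): [10]
Step 2 ('dup'): [10, 10]
Step 3 ('over'): [10, 10, 10]
Step 4 ('mod'): [10, 0]
Step 5 ('neg'): [10, 0]
Step 6 ('neg'): [10, 0]
Step 7 ('lt'): [0]
Step 8 ('neg'): [0]
Step 9 ('push 13'): [0, 13]
Step 10 ('neg'): [0, -13]
Step 11 ('push -5'): [0, -13, -5]
Step 12 ('pick 0'): [0, -13, -5, -5]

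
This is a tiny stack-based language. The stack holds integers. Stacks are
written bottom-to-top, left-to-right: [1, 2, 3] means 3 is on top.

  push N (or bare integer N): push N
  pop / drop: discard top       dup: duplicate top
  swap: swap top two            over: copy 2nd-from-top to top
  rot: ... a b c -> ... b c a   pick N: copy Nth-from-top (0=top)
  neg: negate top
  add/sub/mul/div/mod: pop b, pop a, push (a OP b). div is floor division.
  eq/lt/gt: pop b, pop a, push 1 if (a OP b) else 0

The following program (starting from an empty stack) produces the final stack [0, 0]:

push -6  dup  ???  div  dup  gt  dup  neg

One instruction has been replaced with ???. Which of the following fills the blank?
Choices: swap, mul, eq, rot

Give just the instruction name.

Answer: swap

Derivation:
Stack before ???: [-6, -6]
Stack after ???:  [-6, -6]
Checking each choice:
  swap: MATCH
  mul: stack underflow (need 2, have 1)
  eq: stack underflow (need 2, have 1)
  rot: stack underflow (need 3, have 2)


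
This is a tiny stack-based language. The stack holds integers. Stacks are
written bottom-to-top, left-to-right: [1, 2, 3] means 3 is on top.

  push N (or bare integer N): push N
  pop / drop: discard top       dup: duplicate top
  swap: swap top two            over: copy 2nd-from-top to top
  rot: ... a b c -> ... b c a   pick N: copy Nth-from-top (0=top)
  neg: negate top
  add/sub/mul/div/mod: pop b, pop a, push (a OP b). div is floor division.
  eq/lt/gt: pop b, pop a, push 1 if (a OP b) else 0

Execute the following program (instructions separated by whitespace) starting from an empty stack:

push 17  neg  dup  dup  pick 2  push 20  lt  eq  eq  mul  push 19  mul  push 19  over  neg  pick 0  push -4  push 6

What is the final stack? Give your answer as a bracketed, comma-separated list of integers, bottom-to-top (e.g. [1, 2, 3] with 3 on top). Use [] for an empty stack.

Answer: [0, 19, 0, 0, -4, 6]

Derivation:
After 'push 17': [17]
After 'neg': [-17]
After 'dup': [-17, -17]
After 'dup': [-17, -17, -17]
After 'pick 2': [-17, -17, -17, -17]
After 'push 20': [-17, -17, -17, -17, 20]
After 'lt': [-17, -17, -17, 1]
After 'eq': [-17, -17, 0]
After 'eq': [-17, 0]
After 'mul': [0]
After 'push 19': [0, 19]
After 'mul': [0]
After 'push 19': [0, 19]
After 'over': [0, 19, 0]
After 'neg': [0, 19, 0]
After 'pick 0': [0, 19, 0, 0]
After 'push -4': [0, 19, 0, 0, -4]
After 'push 6': [0, 19, 0, 0, -4, 6]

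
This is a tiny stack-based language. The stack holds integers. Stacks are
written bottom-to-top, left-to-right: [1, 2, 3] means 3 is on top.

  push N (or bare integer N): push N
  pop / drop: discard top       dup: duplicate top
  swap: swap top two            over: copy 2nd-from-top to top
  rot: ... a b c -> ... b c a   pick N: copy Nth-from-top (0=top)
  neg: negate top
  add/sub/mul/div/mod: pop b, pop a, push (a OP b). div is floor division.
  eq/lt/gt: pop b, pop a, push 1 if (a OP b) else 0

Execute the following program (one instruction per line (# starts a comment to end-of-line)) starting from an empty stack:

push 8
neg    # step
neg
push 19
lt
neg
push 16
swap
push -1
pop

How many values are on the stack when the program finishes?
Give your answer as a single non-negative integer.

Answer: 2

Derivation:
After 'push 8': stack = [8] (depth 1)
After 'neg': stack = [-8] (depth 1)
After 'neg': stack = [8] (depth 1)
After 'push 19': stack = [8, 19] (depth 2)
After 'lt': stack = [1] (depth 1)
After 'neg': stack = [-1] (depth 1)
After 'push 16': stack = [-1, 16] (depth 2)
After 'swap': stack = [16, -1] (depth 2)
After 'push -1': stack = [16, -1, -1] (depth 3)
After 'pop': stack = [16, -1] (depth 2)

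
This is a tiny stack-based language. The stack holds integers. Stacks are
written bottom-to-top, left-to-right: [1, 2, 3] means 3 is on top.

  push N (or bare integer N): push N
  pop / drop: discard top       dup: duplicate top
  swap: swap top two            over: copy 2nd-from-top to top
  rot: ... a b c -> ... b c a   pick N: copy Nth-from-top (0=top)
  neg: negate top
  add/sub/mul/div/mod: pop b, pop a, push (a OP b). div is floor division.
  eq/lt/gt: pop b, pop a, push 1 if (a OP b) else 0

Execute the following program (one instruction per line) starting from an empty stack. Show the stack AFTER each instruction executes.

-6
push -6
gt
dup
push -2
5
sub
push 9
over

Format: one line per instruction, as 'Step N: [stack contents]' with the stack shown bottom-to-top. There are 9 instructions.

Step 1: [-6]
Step 2: [-6, -6]
Step 3: [0]
Step 4: [0, 0]
Step 5: [0, 0, -2]
Step 6: [0, 0, -2, 5]
Step 7: [0, 0, -7]
Step 8: [0, 0, -7, 9]
Step 9: [0, 0, -7, 9, -7]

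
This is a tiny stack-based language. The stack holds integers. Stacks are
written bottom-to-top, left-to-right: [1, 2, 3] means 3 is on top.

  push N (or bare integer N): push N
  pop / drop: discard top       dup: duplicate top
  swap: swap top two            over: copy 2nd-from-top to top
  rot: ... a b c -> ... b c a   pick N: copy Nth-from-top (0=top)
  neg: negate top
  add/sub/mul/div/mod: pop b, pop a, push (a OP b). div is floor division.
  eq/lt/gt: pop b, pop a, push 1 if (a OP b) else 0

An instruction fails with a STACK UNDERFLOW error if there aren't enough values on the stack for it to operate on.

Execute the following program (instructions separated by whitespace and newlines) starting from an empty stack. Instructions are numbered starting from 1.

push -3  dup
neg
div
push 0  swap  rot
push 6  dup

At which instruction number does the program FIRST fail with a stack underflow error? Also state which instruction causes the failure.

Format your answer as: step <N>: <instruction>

Answer: step 7: rot

Derivation:
Step 1 ('push -3'): stack = [-3], depth = 1
Step 2 ('dup'): stack = [-3, -3], depth = 2
Step 3 ('neg'): stack = [-3, 3], depth = 2
Step 4 ('div'): stack = [-1], depth = 1
Step 5 ('push 0'): stack = [-1, 0], depth = 2
Step 6 ('swap'): stack = [0, -1], depth = 2
Step 7 ('rot'): needs 3 value(s) but depth is 2 — STACK UNDERFLOW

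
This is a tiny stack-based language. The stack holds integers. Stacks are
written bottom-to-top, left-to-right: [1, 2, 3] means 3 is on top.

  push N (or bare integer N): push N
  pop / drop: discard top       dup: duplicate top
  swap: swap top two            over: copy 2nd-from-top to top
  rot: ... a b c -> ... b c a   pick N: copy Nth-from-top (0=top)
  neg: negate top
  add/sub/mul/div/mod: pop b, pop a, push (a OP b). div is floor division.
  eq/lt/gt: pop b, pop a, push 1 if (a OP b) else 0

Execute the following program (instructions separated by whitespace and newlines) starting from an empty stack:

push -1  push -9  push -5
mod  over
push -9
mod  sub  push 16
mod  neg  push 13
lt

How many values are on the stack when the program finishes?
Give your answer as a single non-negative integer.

After 'push -1': stack = [-1] (depth 1)
After 'push -9': stack = [-1, -9] (depth 2)
After 'push -5': stack = [-1, -9, -5] (depth 3)
After 'mod': stack = [-1, -4] (depth 2)
After 'over': stack = [-1, -4, -1] (depth 3)
After 'push -9': stack = [-1, -4, -1, -9] (depth 4)
After 'mod': stack = [-1, -4, -1] (depth 3)
After 'sub': stack = [-1, -3] (depth 2)
After 'push 16': stack = [-1, -3, 16] (depth 3)
After 'mod': stack = [-1, 13] (depth 2)
After 'neg': stack = [-1, -13] (depth 2)
After 'push 13': stack = [-1, -13, 13] (depth 3)
After 'lt': stack = [-1, 1] (depth 2)

Answer: 2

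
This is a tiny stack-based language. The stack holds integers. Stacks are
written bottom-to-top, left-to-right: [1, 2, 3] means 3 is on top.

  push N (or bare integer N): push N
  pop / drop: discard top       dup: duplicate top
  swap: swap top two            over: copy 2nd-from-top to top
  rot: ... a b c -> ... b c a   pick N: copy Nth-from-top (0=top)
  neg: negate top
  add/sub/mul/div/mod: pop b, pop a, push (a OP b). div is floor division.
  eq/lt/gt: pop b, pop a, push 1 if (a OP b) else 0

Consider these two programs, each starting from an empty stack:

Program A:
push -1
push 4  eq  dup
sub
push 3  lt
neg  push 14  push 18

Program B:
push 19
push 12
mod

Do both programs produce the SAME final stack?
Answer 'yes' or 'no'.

Answer: no

Derivation:
Program A trace:
  After 'push -1': [-1]
  After 'push 4': [-1, 4]
  After 'eq': [0]
  After 'dup': [0, 0]
  After 'sub': [0]
  After 'push 3': [0, 3]
  After 'lt': [1]
  After 'neg': [-1]
  After 'push 14': [-1, 14]
  After 'push 18': [-1, 14, 18]
Program A final stack: [-1, 14, 18]

Program B trace:
  After 'push 19': [19]
  After 'push 12': [19, 12]
  After 'mod': [7]
Program B final stack: [7]
Same: no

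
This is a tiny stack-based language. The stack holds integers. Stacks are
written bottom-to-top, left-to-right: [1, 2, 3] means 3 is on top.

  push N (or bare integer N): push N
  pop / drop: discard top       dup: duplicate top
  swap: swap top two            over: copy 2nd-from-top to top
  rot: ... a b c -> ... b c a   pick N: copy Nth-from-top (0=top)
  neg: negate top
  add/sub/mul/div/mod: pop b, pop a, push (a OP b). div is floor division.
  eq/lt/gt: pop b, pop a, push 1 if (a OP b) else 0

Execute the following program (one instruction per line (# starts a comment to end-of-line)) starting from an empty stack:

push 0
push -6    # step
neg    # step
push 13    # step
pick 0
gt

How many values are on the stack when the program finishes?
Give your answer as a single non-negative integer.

After 'push 0': stack = [0] (depth 1)
After 'push -6': stack = [0, -6] (depth 2)
After 'neg': stack = [0, 6] (depth 2)
After 'push 13': stack = [0, 6, 13] (depth 3)
After 'pick 0': stack = [0, 6, 13, 13] (depth 4)
After 'gt': stack = [0, 6, 0] (depth 3)

Answer: 3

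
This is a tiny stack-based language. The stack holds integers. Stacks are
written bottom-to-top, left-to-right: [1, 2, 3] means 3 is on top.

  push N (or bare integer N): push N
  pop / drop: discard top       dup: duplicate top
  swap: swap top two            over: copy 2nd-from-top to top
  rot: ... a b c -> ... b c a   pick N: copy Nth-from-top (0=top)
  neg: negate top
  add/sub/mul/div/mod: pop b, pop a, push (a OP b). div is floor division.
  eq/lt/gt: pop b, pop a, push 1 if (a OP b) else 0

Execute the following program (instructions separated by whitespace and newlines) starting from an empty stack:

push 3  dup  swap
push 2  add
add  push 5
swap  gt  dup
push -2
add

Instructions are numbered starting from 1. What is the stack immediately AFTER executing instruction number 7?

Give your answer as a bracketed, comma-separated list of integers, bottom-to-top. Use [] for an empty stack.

Step 1 ('push 3'): [3]
Step 2 ('dup'): [3, 3]
Step 3 ('swap'): [3, 3]
Step 4 ('push 2'): [3, 3, 2]
Step 5 ('add'): [3, 5]
Step 6 ('add'): [8]
Step 7 ('push 5'): [8, 5]

Answer: [8, 5]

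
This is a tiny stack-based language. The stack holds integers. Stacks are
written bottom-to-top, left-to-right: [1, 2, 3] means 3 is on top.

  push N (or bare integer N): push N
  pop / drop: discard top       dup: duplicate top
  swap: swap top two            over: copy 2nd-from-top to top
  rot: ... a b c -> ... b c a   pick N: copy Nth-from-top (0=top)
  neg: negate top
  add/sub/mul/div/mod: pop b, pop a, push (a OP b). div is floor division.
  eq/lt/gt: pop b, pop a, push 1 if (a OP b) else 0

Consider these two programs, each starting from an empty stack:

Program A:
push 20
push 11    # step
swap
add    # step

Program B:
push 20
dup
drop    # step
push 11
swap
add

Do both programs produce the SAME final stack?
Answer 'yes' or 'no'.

Answer: yes

Derivation:
Program A trace:
  After 'push 20': [20]
  After 'push 11': [20, 11]
  After 'swap': [11, 20]
  After 'add': [31]
Program A final stack: [31]

Program B trace:
  After 'push 20': [20]
  After 'dup': [20, 20]
  After 'drop': [20]
  After 'push 11': [20, 11]
  After 'swap': [11, 20]
  After 'add': [31]
Program B final stack: [31]
Same: yes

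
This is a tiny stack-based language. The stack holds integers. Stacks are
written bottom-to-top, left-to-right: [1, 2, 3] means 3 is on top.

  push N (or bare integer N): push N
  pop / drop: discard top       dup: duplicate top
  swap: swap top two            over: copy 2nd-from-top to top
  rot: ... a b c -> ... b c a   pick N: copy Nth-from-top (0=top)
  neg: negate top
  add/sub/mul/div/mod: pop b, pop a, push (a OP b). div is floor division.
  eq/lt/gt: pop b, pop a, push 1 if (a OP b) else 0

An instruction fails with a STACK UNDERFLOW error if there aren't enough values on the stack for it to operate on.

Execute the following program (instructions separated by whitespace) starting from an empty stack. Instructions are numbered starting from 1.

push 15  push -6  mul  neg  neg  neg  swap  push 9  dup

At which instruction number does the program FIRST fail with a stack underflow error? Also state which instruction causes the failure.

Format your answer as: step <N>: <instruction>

Answer: step 7: swap

Derivation:
Step 1 ('push 15'): stack = [15], depth = 1
Step 2 ('push -6'): stack = [15, -6], depth = 2
Step 3 ('mul'): stack = [-90], depth = 1
Step 4 ('neg'): stack = [90], depth = 1
Step 5 ('neg'): stack = [-90], depth = 1
Step 6 ('neg'): stack = [90], depth = 1
Step 7 ('swap'): needs 2 value(s) but depth is 1 — STACK UNDERFLOW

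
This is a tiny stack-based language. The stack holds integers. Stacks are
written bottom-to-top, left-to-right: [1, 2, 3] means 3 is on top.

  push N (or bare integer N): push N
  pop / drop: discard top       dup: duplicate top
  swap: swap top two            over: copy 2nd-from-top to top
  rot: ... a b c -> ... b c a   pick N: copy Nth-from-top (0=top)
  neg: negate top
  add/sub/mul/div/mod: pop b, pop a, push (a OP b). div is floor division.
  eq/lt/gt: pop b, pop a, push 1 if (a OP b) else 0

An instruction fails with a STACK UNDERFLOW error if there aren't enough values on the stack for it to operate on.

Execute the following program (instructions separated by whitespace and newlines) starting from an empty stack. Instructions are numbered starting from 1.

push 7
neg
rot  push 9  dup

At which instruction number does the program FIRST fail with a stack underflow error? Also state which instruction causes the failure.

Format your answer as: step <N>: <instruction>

Answer: step 3: rot

Derivation:
Step 1 ('push 7'): stack = [7], depth = 1
Step 2 ('neg'): stack = [-7], depth = 1
Step 3 ('rot'): needs 3 value(s) but depth is 1 — STACK UNDERFLOW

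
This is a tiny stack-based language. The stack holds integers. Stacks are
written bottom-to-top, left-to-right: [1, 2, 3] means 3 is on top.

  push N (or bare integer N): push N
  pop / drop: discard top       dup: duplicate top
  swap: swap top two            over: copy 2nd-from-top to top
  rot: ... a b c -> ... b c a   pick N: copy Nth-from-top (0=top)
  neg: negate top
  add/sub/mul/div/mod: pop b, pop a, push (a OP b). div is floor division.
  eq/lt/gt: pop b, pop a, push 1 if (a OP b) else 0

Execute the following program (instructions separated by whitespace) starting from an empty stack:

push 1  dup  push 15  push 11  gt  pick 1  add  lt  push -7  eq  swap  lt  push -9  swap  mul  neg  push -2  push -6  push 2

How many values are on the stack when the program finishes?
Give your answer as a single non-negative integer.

After 'push 1': stack = [1] (depth 1)
After 'dup': stack = [1, 1] (depth 2)
After 'push 15': stack = [1, 1, 15] (depth 3)
After 'push 11': stack = [1, 1, 15, 11] (depth 4)
After 'gt': stack = [1, 1, 1] (depth 3)
After 'pick 1': stack = [1, 1, 1, 1] (depth 4)
After 'add': stack = [1, 1, 2] (depth 3)
After 'lt': stack = [1, 1] (depth 2)
After 'push -7': stack = [1, 1, -7] (depth 3)
After 'eq': stack = [1, 0] (depth 2)
After 'swap': stack = [0, 1] (depth 2)
After 'lt': stack = [1] (depth 1)
After 'push -9': stack = [1, -9] (depth 2)
After 'swap': stack = [-9, 1] (depth 2)
After 'mul': stack = [-9] (depth 1)
After 'neg': stack = [9] (depth 1)
After 'push -2': stack = [9, -2] (depth 2)
After 'push -6': stack = [9, -2, -6] (depth 3)
After 'push 2': stack = [9, -2, -6, 2] (depth 4)

Answer: 4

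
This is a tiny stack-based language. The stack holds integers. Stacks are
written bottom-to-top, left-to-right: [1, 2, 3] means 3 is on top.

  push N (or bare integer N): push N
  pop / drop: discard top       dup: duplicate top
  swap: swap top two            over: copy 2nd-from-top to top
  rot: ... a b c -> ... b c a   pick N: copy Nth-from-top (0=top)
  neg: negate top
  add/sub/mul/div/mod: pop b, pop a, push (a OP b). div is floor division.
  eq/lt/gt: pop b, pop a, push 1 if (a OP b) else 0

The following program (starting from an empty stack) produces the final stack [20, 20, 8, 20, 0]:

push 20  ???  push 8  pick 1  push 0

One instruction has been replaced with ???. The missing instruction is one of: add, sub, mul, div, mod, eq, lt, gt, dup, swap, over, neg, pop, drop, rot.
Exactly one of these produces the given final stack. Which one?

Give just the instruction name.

Answer: dup

Derivation:
Stack before ???: [20]
Stack after ???:  [20, 20]
The instruction that transforms [20] -> [20, 20] is: dup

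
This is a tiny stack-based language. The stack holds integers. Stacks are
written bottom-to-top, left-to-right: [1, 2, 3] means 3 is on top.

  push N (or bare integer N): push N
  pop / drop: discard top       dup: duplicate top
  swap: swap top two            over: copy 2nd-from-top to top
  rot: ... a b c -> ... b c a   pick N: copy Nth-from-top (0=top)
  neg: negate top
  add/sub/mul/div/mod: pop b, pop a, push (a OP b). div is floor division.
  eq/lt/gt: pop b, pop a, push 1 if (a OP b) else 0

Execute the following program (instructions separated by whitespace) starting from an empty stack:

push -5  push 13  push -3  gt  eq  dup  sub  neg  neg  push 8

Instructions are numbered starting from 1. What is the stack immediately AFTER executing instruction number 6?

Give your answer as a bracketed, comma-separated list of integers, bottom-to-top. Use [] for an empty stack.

Step 1 ('push -5'): [-5]
Step 2 ('push 13'): [-5, 13]
Step 3 ('push -3'): [-5, 13, -3]
Step 4 ('gt'): [-5, 1]
Step 5 ('eq'): [0]
Step 6 ('dup'): [0, 0]

Answer: [0, 0]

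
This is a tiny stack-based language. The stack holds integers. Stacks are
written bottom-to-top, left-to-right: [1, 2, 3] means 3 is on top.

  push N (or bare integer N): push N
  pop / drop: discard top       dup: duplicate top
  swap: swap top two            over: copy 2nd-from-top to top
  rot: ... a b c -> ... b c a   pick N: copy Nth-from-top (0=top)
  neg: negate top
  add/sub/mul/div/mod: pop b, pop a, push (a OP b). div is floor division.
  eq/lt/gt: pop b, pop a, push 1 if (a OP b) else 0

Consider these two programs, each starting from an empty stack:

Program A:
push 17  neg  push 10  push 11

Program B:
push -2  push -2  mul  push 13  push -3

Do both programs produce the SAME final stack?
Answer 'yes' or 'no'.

Answer: no

Derivation:
Program A trace:
  After 'push 17': [17]
  After 'neg': [-17]
  After 'push 10': [-17, 10]
  After 'push 11': [-17, 10, 11]
Program A final stack: [-17, 10, 11]

Program B trace:
  After 'push -2': [-2]
  After 'push -2': [-2, -2]
  After 'mul': [4]
  After 'push 13': [4, 13]
  After 'push -3': [4, 13, -3]
Program B final stack: [4, 13, -3]
Same: no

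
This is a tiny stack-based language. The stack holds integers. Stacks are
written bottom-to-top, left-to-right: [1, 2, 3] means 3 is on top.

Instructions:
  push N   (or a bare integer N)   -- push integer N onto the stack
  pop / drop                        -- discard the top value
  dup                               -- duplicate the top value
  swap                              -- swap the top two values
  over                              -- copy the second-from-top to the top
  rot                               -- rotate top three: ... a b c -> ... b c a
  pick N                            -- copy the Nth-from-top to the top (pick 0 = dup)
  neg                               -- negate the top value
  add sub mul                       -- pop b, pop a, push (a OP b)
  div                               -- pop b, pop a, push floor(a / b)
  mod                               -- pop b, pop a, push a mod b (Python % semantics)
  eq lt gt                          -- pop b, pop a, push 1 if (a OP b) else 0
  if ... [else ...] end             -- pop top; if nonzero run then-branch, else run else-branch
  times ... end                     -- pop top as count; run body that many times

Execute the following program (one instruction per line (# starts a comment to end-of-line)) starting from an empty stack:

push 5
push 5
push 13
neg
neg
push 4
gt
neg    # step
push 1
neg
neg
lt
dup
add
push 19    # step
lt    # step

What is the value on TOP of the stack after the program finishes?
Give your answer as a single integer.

Answer: 1

Derivation:
After 'push 5': [5]
After 'push 5': [5, 5]
After 'push 13': [5, 5, 13]
After 'neg': [5, 5, -13]
After 'neg': [5, 5, 13]
After 'push 4': [5, 5, 13, 4]
After 'gt': [5, 5, 1]
After 'neg': [5, 5, -1]
After 'push 1': [5, 5, -1, 1]
After 'neg': [5, 5, -1, -1]
After 'neg': [5, 5, -1, 1]
After 'lt': [5, 5, 1]
After 'dup': [5, 5, 1, 1]
After 'add': [5, 5, 2]
After 'push 19': [5, 5, 2, 19]
After 'lt': [5, 5, 1]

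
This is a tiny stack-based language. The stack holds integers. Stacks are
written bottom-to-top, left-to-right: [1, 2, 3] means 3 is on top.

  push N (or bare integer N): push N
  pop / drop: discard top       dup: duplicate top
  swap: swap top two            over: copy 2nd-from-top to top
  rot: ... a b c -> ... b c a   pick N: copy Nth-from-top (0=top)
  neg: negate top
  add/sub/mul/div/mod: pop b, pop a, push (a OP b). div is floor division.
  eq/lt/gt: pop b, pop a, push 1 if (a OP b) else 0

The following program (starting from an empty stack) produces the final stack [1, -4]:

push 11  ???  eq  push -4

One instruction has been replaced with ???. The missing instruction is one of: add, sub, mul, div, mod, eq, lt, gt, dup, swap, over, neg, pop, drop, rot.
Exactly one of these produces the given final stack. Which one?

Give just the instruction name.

Answer: dup

Derivation:
Stack before ???: [11]
Stack after ???:  [11, 11]
The instruction that transforms [11] -> [11, 11] is: dup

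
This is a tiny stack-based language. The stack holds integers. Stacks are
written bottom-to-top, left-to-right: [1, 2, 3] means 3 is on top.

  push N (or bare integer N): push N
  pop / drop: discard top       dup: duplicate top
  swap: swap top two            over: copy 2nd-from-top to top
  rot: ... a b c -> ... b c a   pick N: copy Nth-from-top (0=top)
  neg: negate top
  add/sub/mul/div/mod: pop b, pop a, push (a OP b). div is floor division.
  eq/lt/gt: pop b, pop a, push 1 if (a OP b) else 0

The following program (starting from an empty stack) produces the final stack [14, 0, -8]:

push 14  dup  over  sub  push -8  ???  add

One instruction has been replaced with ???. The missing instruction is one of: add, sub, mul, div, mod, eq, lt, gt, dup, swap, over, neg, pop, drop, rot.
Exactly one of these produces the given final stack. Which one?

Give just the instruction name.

Stack before ???: [14, 0, -8]
Stack after ???:  [14, 0, -8, 0]
The instruction that transforms [14, 0, -8] -> [14, 0, -8, 0] is: over

Answer: over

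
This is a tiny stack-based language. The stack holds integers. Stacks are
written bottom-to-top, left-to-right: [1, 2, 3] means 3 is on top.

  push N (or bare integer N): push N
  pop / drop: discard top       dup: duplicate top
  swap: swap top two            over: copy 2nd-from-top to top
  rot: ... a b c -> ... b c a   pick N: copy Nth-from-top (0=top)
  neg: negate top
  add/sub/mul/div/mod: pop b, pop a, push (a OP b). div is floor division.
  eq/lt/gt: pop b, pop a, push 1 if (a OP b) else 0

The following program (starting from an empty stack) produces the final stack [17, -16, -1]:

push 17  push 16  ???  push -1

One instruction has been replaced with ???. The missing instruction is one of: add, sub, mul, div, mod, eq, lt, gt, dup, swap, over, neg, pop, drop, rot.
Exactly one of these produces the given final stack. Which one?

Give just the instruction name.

Answer: neg

Derivation:
Stack before ???: [17, 16]
Stack after ???:  [17, -16]
The instruction that transforms [17, 16] -> [17, -16] is: neg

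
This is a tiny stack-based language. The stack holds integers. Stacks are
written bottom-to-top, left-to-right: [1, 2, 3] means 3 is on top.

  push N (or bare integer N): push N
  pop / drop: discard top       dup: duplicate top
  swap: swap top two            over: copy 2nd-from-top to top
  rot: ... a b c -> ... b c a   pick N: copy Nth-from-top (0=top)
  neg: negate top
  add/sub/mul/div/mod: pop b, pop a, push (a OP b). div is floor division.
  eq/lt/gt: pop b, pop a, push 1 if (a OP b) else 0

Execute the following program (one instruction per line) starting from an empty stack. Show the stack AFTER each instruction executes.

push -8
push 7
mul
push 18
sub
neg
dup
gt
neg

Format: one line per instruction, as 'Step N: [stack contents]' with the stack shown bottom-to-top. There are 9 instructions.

Step 1: [-8]
Step 2: [-8, 7]
Step 3: [-56]
Step 4: [-56, 18]
Step 5: [-74]
Step 6: [74]
Step 7: [74, 74]
Step 8: [0]
Step 9: [0]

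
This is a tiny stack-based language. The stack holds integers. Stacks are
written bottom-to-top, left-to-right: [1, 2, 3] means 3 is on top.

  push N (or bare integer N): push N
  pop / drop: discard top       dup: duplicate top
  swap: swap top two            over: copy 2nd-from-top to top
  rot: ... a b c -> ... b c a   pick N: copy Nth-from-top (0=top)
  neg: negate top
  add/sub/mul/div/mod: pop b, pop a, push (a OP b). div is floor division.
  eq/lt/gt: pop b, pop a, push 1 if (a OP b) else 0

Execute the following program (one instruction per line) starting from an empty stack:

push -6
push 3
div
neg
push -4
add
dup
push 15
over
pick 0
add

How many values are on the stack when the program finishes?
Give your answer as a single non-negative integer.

Answer: 4

Derivation:
After 'push -6': stack = [-6] (depth 1)
After 'push 3': stack = [-6, 3] (depth 2)
After 'div': stack = [-2] (depth 1)
After 'neg': stack = [2] (depth 1)
After 'push -4': stack = [2, -4] (depth 2)
After 'add': stack = [-2] (depth 1)
After 'dup': stack = [-2, -2] (depth 2)
After 'push 15': stack = [-2, -2, 15] (depth 3)
After 'over': stack = [-2, -2, 15, -2] (depth 4)
After 'pick 0': stack = [-2, -2, 15, -2, -2] (depth 5)
After 'add': stack = [-2, -2, 15, -4] (depth 4)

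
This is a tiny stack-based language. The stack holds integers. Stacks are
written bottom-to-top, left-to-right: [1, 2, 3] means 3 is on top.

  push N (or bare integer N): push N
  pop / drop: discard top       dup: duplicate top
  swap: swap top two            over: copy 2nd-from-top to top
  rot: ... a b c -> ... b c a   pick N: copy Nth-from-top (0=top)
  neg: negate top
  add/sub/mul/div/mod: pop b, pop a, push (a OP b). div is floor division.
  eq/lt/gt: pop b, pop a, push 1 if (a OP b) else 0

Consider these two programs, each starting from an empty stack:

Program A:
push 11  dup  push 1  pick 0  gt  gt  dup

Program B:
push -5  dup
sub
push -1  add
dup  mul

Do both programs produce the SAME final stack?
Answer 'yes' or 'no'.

Program A trace:
  After 'push 11': [11]
  After 'dup': [11, 11]
  After 'push 1': [11, 11, 1]
  After 'pick 0': [11, 11, 1, 1]
  After 'gt': [11, 11, 0]
  After 'gt': [11, 1]
  After 'dup': [11, 1, 1]
Program A final stack: [11, 1, 1]

Program B trace:
  After 'push -5': [-5]
  After 'dup': [-5, -5]
  After 'sub': [0]
  After 'push -1': [0, -1]
  After 'add': [-1]
  After 'dup': [-1, -1]
  After 'mul': [1]
Program B final stack: [1]
Same: no

Answer: no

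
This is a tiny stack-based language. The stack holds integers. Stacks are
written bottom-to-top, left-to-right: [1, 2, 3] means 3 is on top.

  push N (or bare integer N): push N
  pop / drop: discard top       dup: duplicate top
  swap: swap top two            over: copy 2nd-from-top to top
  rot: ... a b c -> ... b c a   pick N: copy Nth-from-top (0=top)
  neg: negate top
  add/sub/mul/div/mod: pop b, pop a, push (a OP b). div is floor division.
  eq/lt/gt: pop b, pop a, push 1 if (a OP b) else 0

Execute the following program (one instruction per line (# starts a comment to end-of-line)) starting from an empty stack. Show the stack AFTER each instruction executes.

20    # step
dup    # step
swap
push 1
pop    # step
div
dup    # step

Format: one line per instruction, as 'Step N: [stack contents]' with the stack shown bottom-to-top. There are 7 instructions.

Step 1: [20]
Step 2: [20, 20]
Step 3: [20, 20]
Step 4: [20, 20, 1]
Step 5: [20, 20]
Step 6: [1]
Step 7: [1, 1]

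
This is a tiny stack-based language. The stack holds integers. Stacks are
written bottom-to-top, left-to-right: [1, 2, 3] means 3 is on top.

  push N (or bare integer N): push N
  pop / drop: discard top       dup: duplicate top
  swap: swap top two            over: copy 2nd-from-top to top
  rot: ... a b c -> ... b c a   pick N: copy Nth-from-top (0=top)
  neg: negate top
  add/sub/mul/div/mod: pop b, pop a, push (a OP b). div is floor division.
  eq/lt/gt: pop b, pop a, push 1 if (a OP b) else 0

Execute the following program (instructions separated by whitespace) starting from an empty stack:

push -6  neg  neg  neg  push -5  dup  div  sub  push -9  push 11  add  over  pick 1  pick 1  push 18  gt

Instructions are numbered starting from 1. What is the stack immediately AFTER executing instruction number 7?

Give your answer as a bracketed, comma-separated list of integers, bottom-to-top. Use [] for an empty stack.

Answer: [6, 1]

Derivation:
Step 1 ('push -6'): [-6]
Step 2 ('neg'): [6]
Step 3 ('neg'): [-6]
Step 4 ('neg'): [6]
Step 5 ('push -5'): [6, -5]
Step 6 ('dup'): [6, -5, -5]
Step 7 ('div'): [6, 1]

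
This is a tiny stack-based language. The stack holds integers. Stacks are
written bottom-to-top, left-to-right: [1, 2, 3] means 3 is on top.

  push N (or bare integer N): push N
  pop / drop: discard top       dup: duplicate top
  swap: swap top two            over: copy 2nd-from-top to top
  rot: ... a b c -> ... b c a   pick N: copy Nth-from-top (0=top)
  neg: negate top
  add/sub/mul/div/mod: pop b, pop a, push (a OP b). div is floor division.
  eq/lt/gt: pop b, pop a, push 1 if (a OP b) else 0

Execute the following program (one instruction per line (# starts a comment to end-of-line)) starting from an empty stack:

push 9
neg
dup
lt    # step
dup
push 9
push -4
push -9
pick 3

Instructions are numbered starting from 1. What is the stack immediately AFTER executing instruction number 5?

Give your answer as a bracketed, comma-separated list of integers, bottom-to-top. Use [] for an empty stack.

Answer: [0, 0]

Derivation:
Step 1 ('push 9'): [9]
Step 2 ('neg'): [-9]
Step 3 ('dup'): [-9, -9]
Step 4 ('lt'): [0]
Step 5 ('dup'): [0, 0]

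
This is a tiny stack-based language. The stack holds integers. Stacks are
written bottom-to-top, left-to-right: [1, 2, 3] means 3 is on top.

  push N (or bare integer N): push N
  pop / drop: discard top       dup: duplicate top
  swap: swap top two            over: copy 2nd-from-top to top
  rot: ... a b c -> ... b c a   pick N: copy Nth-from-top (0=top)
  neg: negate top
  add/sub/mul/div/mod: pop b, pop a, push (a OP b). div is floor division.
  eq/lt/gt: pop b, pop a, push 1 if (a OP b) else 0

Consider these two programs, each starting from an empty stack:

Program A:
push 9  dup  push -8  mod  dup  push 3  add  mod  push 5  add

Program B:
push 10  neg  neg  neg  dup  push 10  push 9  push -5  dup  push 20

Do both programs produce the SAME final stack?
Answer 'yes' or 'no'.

Answer: no

Derivation:
Program A trace:
  After 'push 9': [9]
  After 'dup': [9, 9]
  After 'push -8': [9, 9, -8]
  After 'mod': [9, -7]
  After 'dup': [9, -7, -7]
  After 'push 3': [9, -7, -7, 3]
  After 'add': [9, -7, -4]
  After 'mod': [9, -3]
  After 'push 5': [9, -3, 5]
  After 'add': [9, 2]
Program A final stack: [9, 2]

Program B trace:
  After 'push 10': [10]
  After 'neg': [-10]
  After 'neg': [10]
  After 'neg': [-10]
  After 'dup': [-10, -10]
  After 'push 10': [-10, -10, 10]
  After 'push 9': [-10, -10, 10, 9]
  After 'push -5': [-10, -10, 10, 9, -5]
  After 'dup': [-10, -10, 10, 9, -5, -5]
  After 'push 20': [-10, -10, 10, 9, -5, -5, 20]
Program B final stack: [-10, -10, 10, 9, -5, -5, 20]
Same: no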